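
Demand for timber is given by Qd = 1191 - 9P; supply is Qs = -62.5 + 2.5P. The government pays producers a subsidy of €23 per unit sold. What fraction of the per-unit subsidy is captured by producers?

Pre-subsidy: 1191 - 9P = -62.5 + 2.5P gives P* = 109, Q* = 210.
With the subsidy, sellers receive Ps = Pb + 23 for each unit, where Pb is the price buyers pay.
Supply in terms of Pb becomes Qs = -62.5 + 2.5(Pb + 23) = -5 + 2.5Pb. Setting this equal to demand: 1191 - 9Pb = -5 + 2.5Pb, so Pb = 104.
Sellers receive Ps = 104 + 23 = 127; Q' = 1191 − 9·104 = 255.
Buyers' price falls by P* − Pb = 109 − 104 = 5; sellers' price rises by Ps − P* = 127 − 109 = 18.
So producers capture 18/23 = 18/23 of each unit of subsidy.

Producer share = 18/23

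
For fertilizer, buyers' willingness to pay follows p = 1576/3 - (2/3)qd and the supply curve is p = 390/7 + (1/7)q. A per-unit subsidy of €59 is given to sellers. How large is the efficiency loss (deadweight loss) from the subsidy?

Pre-subsidy: 1576/3 - (2/3)q = 390/7 + (1/7)q gives q* = 9862/17 and p* = 2356/17.
With the subsidy, sellers receive ps = pb + 59 for each unit, where pb is the price buyers pay.
On the curves, pb = 1576/3 - (2/3)q and ps = 390/7 + (1/7)q; the wedge ps − pb = 59 gives 390/7 + (1/7)q − (1576/3 - (2/3)q) = 59, so q' = 653.
Then pb = 1576/3 − (2/3)·653 = 90 and ps = 390/7 + (1/7)·653 = 149.
The subsidy expands output by 653 − 9862/17 = 1239/17 past the efficient level; on those units the gap between marginal cost and willingness to pay runs from 0 up to 59.
DWL = ½ × 59 × 1239/17 = 73101/34.

Deadweight loss = 73101/34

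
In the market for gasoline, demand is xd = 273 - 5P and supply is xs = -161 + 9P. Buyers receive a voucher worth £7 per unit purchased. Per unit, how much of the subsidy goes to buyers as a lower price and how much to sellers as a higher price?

Pre-subsidy: 273 - 5P = -161 + 9P gives P* = 31, x* = 118.
With the rebate, buyers effectively pay Pb = Ps − 7, where Ps is the price sellers receive.
Demand in terms of Ps becomes xd = 273 − 5(Ps − 7) = 308 - 5Ps. Setting this equal to supply: 308 - 5Ps = -161 + 9Ps, so Ps = 33.5.
Buyers pay Pb = 33.5 − 7 = 26.5; x' = -161 + 9·33.5 = 140.5.
Buyers' price falls by P* − Pb = 31 − 26.5 = 4.5; sellers' price rises by Ps − P* = 33.5 − 31 = 2.5.

Buyers gain £4.5 per unit; sellers gain £2.5 per unit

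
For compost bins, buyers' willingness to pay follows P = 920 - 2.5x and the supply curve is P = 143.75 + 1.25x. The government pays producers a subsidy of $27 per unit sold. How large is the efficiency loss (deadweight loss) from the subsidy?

Deadweight loss = $97.2

Pre-subsidy: 920 - 2.5x = 143.75 + 1.25x gives x* = 207 and P* = 402.5.
With the subsidy, sellers receive Ps = Pb + 27 for each unit, where Pb is the price buyers pay.
On the curves, Pb = 920 - 2.5x and Ps = 143.75 + 1.25x; the wedge Ps − Pb = 27 gives 143.75 + 1.25x − (920 - 2.5x) = 27, so x' = 214.2.
Then Pb = 920 − 2.5·214.2 = 384.5 and Ps = 143.75 + 1.25·214.2 = 411.5.
The subsidy expands output by 214.2 − 207 = 7.2 past the efficient level; on those units the gap between marginal cost and willingness to pay runs from 0 up to 27.
DWL = ½ × 27 × 7.2 = 97.2.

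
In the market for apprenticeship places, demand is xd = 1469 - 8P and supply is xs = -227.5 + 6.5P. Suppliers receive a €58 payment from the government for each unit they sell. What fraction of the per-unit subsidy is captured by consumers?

Consumer share = 13/29

Pre-subsidy: 1469 - 8P = -227.5 + 6.5P gives P* = 117, x* = 533.
With the subsidy, sellers receive Ps = Pb + 58 for each unit, where Pb is the price buyers pay.
Supply in terms of Pb becomes xs = -227.5 + 6.5(Pb + 58) = 149.5 + 6.5Pb. Setting this equal to demand: 1469 - 8Pb = 149.5 + 6.5Pb, so Pb = 91.
Sellers receive Ps = 91 + 58 = 149; x' = 1469 − 8·91 = 741.
Buyers' price falls by P* − Pb = 117 − 91 = 26; sellers' price rises by Ps − P* = 149 − 117 = 32.
So consumers capture 26/58 = 13/29 of each unit of subsidy.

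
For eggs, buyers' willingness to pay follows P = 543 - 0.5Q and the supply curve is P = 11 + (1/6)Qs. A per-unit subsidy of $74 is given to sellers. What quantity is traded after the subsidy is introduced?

Q' = 909

Pre-subsidy: 543 - 0.5Q = 11 + (1/6)Q gives Q* = 798 and P* = 144.
With the subsidy, sellers receive Ps = Pb + 74 for each unit, where Pb is the price buyers pay.
On the curves, Pb = 543 - 0.5Q and Ps = 11 + (1/6)Q; the wedge Ps − Pb = 74 gives 11 + (1/6)Q − (543 - 0.5Q) = 74, so Q' = 909.
Then Pb = 543 − 0.5·909 = 88.5 and Ps = 11 + (1/6)·909 = 162.5.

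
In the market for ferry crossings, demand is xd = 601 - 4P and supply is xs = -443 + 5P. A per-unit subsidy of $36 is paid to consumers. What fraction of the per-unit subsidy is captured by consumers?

Pre-subsidy: 601 - 4P = -443 + 5P gives P* = 116, x* = 137.
With the rebate, buyers effectively pay Pb = Ps − 36, where Ps is the price sellers receive.
Demand in terms of Ps becomes xd = 601 − 4(Ps − 36) = 745 - 4Ps. Setting this equal to supply: 745 - 4Ps = -443 + 5Ps, so Ps = 132.
Buyers pay Pb = 132 − 36 = 96; x' = -443 + 5·132 = 217.
Buyers' price falls by P* − Pb = 116 − 96 = 20; sellers' price rises by Ps − P* = 132 − 116 = 16.
So consumers capture 20/36 = 5/9 of each unit of subsidy.

Consumer share = 5/9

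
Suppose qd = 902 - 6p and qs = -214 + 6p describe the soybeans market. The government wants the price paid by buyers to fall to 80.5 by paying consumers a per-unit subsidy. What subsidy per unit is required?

At a buyer price of 80.5, quantity demanded is 902 − 6·80.5 = 419.
Sellers supply 419 only when they receive ps with -214 + 6·ps = 419, i.e. ps = 105.5.
s = ps − pb = 105.5 − 80.5 = 25.

Required subsidy s = 25 per unit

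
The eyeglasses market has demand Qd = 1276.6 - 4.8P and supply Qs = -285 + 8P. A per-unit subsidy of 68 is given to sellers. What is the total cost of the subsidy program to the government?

Government cost = 60860

Pre-subsidy: 1276.6 - 4.8P = -285 + 8P gives P* = 122, Q* = 691.
With the subsidy, sellers receive Ps = Pb + 68 for each unit, where Pb is the price buyers pay.
Supply in terms of Pb becomes Qs = -285 + 8(Pb + 68) = 259 + 8Pb. Setting this equal to demand: 1276.6 - 4.8Pb = 259 + 8Pb, so Pb = 79.5.
Sellers receive Ps = 79.5 + 68 = 147.5; Q' = 1276.6 − 4.8·79.5 = 895.
Government outlay = subsidy × quantity = 68 × 895 = 60860.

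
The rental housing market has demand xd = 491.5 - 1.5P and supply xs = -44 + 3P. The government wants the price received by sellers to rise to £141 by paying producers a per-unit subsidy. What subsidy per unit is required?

At a seller price of 141, quantity supplied is -44 + 3·141 = 379.
Buyers absorb 379 only when they pay Pb with 491.5 − 1.5·Pb = 379, i.e. Pb = 75.
s = Ps − Pb = 141 − 75 = 66.

Required subsidy s = £66 per unit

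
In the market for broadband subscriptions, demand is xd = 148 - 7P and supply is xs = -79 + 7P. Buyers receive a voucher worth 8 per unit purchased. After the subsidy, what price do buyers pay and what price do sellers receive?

Pre-subsidy: 148 - 7P = -79 + 7P gives P* = 227/14, x* = 34.5.
With the rebate, buyers effectively pay Pb = Ps − 8, where Ps is the price sellers receive.
Demand in terms of Ps becomes xd = 148 − 7(Ps − 8) = 204 - 7Ps. Setting this equal to supply: 204 - 7Ps = -79 + 7Ps, so Ps = 283/14.
Buyers pay Pb = 283/14 − 8 = 171/14; x' = -79 + 7·(283/14) = 62.5.

Buyers pay 171/14; sellers receive 283/14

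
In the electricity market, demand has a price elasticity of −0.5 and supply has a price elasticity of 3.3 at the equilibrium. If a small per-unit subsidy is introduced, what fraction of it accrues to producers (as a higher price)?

Producer share = 5/38

For a small subsidy around the equilibrium, the benefit split depends on the relative slopes, which at a point are proportional to the elasticities.
Buyer share = εs/(εs + |εd|) = 3.3/(3.3 + 0.5) = 33/38; seller share = |εd|/(εs + |εd|) = 5/38.
So producers capture 5/38 of the subsidy.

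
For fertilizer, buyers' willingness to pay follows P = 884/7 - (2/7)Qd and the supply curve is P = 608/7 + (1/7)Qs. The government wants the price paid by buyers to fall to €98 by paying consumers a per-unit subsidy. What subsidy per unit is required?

At a buyer price of 98, quantity demanded is 442 − 3.5·98 = 99.
Sellers supply 99 only when they receive Ps = 608/7 + (1/7)·99 = 101.
s = Ps − Pb = 101 − 98 = 3.

Required subsidy s = €3 per unit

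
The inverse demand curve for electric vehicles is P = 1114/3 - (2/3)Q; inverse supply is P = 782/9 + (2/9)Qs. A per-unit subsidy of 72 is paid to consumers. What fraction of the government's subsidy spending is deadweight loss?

DWL / government spending = 81/802

Pre-subsidy: 1114/3 - (2/3)Q = 782/9 + (2/9)Q gives Q* = 320 and P* = 158.
With the rebate, buyers effectively pay Pb = Ps − 72, where Ps is the price sellers receive.
On the curves, Pb = 1114/3 - (2/3)Q and Ps = 782/9 + (2/9)Q; the wedge Ps − Pb = 72 gives 782/9 + (2/9)Q − (1114/3 - (2/3)Q) = 72, so Q' = 401.
Then Pb = 1114/3 − (2/3)·401 = 104 and Ps = 782/9 + (2/9)·401 = 176.
ΔCS = ½(320 + 401)(158 − 104) = 19467; ΔPS = ½(320 + 401)(176 − 158) = 6489.
Government spending = 72 × 401 = 28872.
DWL = ½ × 72 × (401 − 320) = 2916; fraction = 2916 / 28872 = 81/802.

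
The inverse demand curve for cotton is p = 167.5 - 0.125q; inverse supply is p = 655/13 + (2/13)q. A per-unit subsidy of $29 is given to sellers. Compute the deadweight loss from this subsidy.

Deadweight loss = $1508

Pre-subsidy: 167.5 - 0.125q = 655/13 + (2/13)q gives q* = 420 and p* = 115.
With the subsidy, sellers receive ps = pb + 29 for each unit, where pb is the price buyers pay.
On the curves, pb = 167.5 - 0.125q and ps = 655/13 + (2/13)q; the wedge ps − pb = 29 gives 655/13 + (2/13)q − (167.5 - 0.125q) = 29, so q' = 524.
Then pb = 167.5 − 0.125·524 = 102 and ps = 655/13 + (2/13)·524 = 131.
The subsidy expands output by 524 − 420 = 104 past the efficient level; on those units the gap between marginal cost and willingness to pay runs from 0 up to 29.
DWL = ½ × 29 × 104 = 1508.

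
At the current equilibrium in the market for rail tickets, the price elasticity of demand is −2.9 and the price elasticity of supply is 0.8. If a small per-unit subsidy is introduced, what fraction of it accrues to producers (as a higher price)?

Producer share = 29/37

For a small subsidy around the equilibrium, the benefit split depends on the relative slopes, which at a point are proportional to the elasticities.
Buyer share = εs/(εs + |εd|) = 0.8/(0.8 + 2.9) = 8/37; seller share = |εd|/(εs + |εd|) = 29/37.
So producers capture 29/37 of the subsidy.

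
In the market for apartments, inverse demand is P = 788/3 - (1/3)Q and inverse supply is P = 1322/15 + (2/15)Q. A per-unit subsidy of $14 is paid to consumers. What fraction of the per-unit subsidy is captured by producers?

Producer share = 2/7

Pre-subsidy: 788/3 - (1/3)Q = 1322/15 + (2/15)Q gives Q* = 374 and P* = 138.
With the rebate, buyers effectively pay Pb = Ps − 14, where Ps is the price sellers receive.
On the curves, Pb = 788/3 - (1/3)Q and Ps = 1322/15 + (2/15)Q; the wedge Ps − Pb = 14 gives 1322/15 + (2/15)Q − (788/3 - (1/3)Q) = 14, so Q' = 404.
Then Pb = 788/3 − (1/3)·404 = 128 and Ps = 1322/15 + (2/15)·404 = 142.
Buyers' price falls by P* − Pb = 138 − 128 = 10; sellers' price rises by Ps − P* = 142 − 138 = 4.
So producers capture 4/14 = 2/7 of each unit of subsidy.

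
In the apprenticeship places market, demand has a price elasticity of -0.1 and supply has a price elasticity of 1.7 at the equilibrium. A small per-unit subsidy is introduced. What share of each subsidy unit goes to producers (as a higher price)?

For a small subsidy around the equilibrium, the benefit split depends on the relative slopes, which at a point are proportional to the elasticities.
Buyer share = εs/(εs + |εd|) = 1.7/(1.7 + 0.1) = 17/18; seller share = |εd|/(εs + |εd|) = 1/18.
So producers capture 1/18 of the subsidy.

Producer share = 1/18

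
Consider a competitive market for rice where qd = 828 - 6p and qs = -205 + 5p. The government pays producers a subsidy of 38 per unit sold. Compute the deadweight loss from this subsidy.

Deadweight loss = 21660/11

Pre-subsidy: 828 - 6p = -205 + 5p gives p* = 1033/11, q* = 2910/11.
With the subsidy, sellers receive ps = pb + 38 for each unit, where pb is the price buyers pay.
Supply in terms of pb becomes qs = -205 + 5(pb + 38) = -15 + 5pb. Setting this equal to demand: 828 - 6pb = -15 + 5pb, so pb = 843/11.
Sellers receive ps = 843/11 + 38 = 1261/11; q' = 828 − 6·(843/11) = 4050/11.
The subsidy expands output by 4050/11 − 2910/11 = 1140/11 past the efficient level; on those units the gap between marginal cost and willingness to pay runs from 0 up to 38.
DWL = ½ × 38 × 1140/11 = 21660/11.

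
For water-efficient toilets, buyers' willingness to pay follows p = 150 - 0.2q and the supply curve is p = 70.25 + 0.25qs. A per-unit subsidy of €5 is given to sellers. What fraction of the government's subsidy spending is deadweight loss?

Pre-subsidy: 150 - 0.2q = 70.25 + 0.25q gives q* = 1595/9 and p* = 1031/9.
With the subsidy, sellers receive ps = pb + 5 for each unit, where pb is the price buyers pay.
On the curves, pb = 150 - 0.2q and ps = 70.25 + 0.25q; the wedge ps − pb = 5 gives 70.25 + 0.25q − (150 - 0.2q) = 5, so q' = 565/3.
Then pb = 150 − 0.2·(565/3) = 337/3 and ps = 70.25 + 0.25·(565/3) = 352/3.
ΔCS = ½(1595/9 + 565/3)(1031/9 − 337/3) = 32900/81; ΔPS = ½(1595/9 + 565/3)(352/3 − 1031/9) = 41125/81.
Government spending = 5 × 565/3 = 2825/3.
DWL = ½ × 5 × (565/3 − 1595/9) = 250/9; fraction = (250/9) / (2825/3) = 10/339.

DWL / government spending = 10/339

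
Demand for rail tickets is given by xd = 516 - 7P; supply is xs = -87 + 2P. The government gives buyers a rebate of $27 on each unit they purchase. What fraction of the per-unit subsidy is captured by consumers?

Consumer share = 2/9

Pre-subsidy: 516 - 7P = -87 + 2P gives P* = 67, x* = 47.
With the rebate, buyers effectively pay Pb = Ps − 27, where Ps is the price sellers receive.
Demand in terms of Ps becomes xd = 516 − 7(Ps − 27) = 705 - 7Ps. Setting this equal to supply: 705 - 7Ps = -87 + 2Ps, so Ps = 88.
Buyers pay Pb = 88 − 27 = 61; x' = -87 + 2·88 = 89.
Buyers' price falls by P* − Pb = 67 − 61 = 6; sellers' price rises by Ps − P* = 88 − 67 = 21.
So consumers capture 6/27 = 2/9 of each unit of subsidy.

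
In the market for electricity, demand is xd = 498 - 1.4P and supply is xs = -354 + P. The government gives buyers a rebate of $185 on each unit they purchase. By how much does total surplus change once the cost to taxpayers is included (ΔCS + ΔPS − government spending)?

Net change in total surplus = -239575/24

Pre-subsidy: 498 - 1.4P = -354 + P gives P* = 355, x* = 1.
With the rebate, buyers effectively pay Pb = Ps − 185, where Ps is the price sellers receive.
Demand in terms of Ps becomes xd = 498 − 1.4(Ps − 185) = 757 - 1.4Ps. Setting this equal to supply: 757 - 1.4Ps = -354 + Ps, so Ps = 5555/12.
Buyers pay Pb = 5555/12 − 185 = 3335/12; x' = -354 + 1·(5555/12) = 1307/12.
ΔCS = ½(1 + 1307/12)(355 − 3335/12) = 1220075/288; ΔPS = ½(1 + 1307/12)(5555/12 − 355) = 1708105/288.
Government spending = 185 × 1307/12 = 241795/12.
Net change = 1220075/288 + 1708105/288 − 241795/12 = -239575/24. The loss equals the DWL triangle ½·185·1295/12.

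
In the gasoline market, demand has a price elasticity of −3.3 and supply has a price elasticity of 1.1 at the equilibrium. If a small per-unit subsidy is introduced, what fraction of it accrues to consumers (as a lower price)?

For a small subsidy around the equilibrium, the benefit split depends on the relative slopes, which at a point are proportional to the elasticities.
Buyer share = εs/(εs + |εd|) = 1.1/(1.1 + 3.3) = 0.25; seller share = |εd|/(εs + |εd|) = 0.75.

Consumer share = 0.25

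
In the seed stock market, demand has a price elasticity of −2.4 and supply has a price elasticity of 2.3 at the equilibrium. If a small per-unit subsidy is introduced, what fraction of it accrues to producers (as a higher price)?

For a small subsidy around the equilibrium, the benefit split depends on the relative slopes, which at a point are proportional to the elasticities.
Buyer share = εs/(εs + |εd|) = 2.3/(2.3 + 2.4) = 23/47; seller share = |εd|/(εs + |εd|) = 24/47.
So producers capture 24/47 of the subsidy.

Producer share = 24/47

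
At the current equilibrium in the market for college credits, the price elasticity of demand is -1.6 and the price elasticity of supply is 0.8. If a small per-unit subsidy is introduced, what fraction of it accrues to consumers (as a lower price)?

Consumer share = 1/3

For a small subsidy around the equilibrium, the benefit split depends on the relative slopes, which at a point are proportional to the elasticities.
Buyer share = εs/(εs + |εd|) = 0.8/(0.8 + 1.6) = 1/3; seller share = |εd|/(εs + |εd|) = 2/3.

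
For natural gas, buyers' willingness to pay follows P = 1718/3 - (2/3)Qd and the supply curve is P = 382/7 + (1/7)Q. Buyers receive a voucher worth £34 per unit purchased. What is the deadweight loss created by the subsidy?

Deadweight loss = £714

Pre-subsidy: 1718/3 - (2/3)Q = 382/7 + (1/7)Q gives Q* = 640 and P* = 146.
With the rebate, buyers effectively pay Pb = Ps − 34, where Ps is the price sellers receive.
On the curves, Pb = 1718/3 - (2/3)Q and Ps = 382/7 + (1/7)Q; the wedge Ps − Pb = 34 gives 382/7 + (1/7)Q − (1718/3 - (2/3)Q) = 34, so Q' = 682.
Then Pb = 1718/3 − (2/3)·682 = 118 and Ps = 382/7 + (1/7)·682 = 152.
The subsidy expands output by 682 − 640 = 42 past the efficient level; on those units the gap between marginal cost and willingness to pay runs from 0 up to 34.
DWL = ½ × 34 × 42 = 714.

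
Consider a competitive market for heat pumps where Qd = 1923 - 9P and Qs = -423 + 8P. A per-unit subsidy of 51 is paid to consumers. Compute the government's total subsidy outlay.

Government cost = 45747

Pre-subsidy: 1923 - 9P = -423 + 8P gives P* = 138, Q* = 681.
With the rebate, buyers effectively pay Pb = Ps − 51, where Ps is the price sellers receive.
Demand in terms of Ps becomes Qd = 1923 − 9(Ps − 51) = 2382 - 9Ps. Setting this equal to supply: 2382 - 9Ps = -423 + 8Ps, so Ps = 165.
Buyers pay Pb = 165 − 51 = 114; Q' = -423 + 8·165 = 897.
Government outlay = subsidy × quantity = 51 × 897 = 45747.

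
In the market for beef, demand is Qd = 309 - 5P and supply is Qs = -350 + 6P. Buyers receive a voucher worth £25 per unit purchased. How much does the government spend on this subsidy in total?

Pre-subsidy: 309 - 5P = -350 + 6P gives P* = 659/11, Q* = 104/11.
With the rebate, buyers effectively pay Pb = Ps − 25, where Ps is the price sellers receive.
Demand in terms of Ps becomes Qd = 309 − 5(Ps − 25) = 434 - 5Ps. Setting this equal to supply: 434 - 5Ps = -350 + 6Ps, so Ps = 784/11.
Buyers pay Pb = 784/11 − 25 = 509/11; Q' = -350 + 6·(784/11) = 854/11.
Government outlay = subsidy × quantity = 25 × 854/11 = 21350/11.

Government cost = 21350/11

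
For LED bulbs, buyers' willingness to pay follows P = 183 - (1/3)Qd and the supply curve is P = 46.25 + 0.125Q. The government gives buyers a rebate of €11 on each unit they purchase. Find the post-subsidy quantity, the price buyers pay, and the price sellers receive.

Pre-subsidy: 183 - (1/3)Q = 46.25 + 0.125Q gives Q* = 3282/11 and P* = 919/11.
With the rebate, buyers effectively pay Pb = Ps − 11, where Ps is the price sellers receive.
On the curves, Pb = 183 - (1/3)Q and Ps = 46.25 + 0.125Q; the wedge Ps − Pb = 11 gives 46.25 + 0.125Q − (183 - (1/3)Q) = 11, so Q' = 3546/11.
Then Pb = 183 − (1/3)·(3546/11) = 831/11 and Ps = 46.25 + 0.125·(3546/11) = 952/11.

Q' = 3546/11; buyers pay 831/11; sellers receive 952/11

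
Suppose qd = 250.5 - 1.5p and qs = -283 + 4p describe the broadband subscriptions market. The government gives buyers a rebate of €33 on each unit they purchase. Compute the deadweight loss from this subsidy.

Deadweight loss = €594

Pre-subsidy: 250.5 - 1.5p = -283 + 4p gives p* = 97, q* = 105.
With the rebate, buyers effectively pay pb = ps − 33, where ps is the price sellers receive.
Demand in terms of ps becomes qd = 250.5 − 1.5(ps − 33) = 300 - 1.5ps. Setting this equal to supply: 300 - 1.5ps = -283 + 4ps, so ps = 106.
Buyers pay pb = 106 − 33 = 73; q' = -283 + 4·106 = 141.
The subsidy expands output by 141 − 105 = 36 past the efficient level; on those units the gap between marginal cost and willingness to pay runs from 0 up to 33.
DWL = ½ × 33 × 36 = 594.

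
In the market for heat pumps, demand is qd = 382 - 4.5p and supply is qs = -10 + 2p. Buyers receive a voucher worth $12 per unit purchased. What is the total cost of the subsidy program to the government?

Pre-subsidy: 382 - 4.5p = -10 + 2p gives p* = 784/13, q* = 1438/13.
With the rebate, buyers effectively pay pb = ps − 12, where ps is the price sellers receive.
Demand in terms of ps becomes qd = 382 − 4.5(ps − 12) = 436 - 4.5ps. Setting this equal to supply: 436 - 4.5ps = -10 + 2ps, so ps = 892/13.
Buyers pay pb = 892/13 − 12 = 736/13; q' = -10 + 2·(892/13) = 1654/13.
Government outlay = subsidy × quantity = 12 × 1654/13 = 19848/13.

Government cost = 19848/13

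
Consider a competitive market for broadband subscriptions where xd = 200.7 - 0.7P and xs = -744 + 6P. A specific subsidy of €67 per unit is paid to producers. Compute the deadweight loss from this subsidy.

Pre-subsidy: 200.7 - 0.7P = -744 + 6P gives P* = 141, x* = 102.
With the subsidy, sellers receive Ps = Pb + 67 for each unit, where Pb is the price buyers pay.
Supply in terms of Pb becomes xs = -744 + 6(Pb + 67) = -342 + 6Pb. Setting this equal to demand: 200.7 - 0.7Pb = -342 + 6Pb, so Pb = 81.
Sellers receive Ps = 81 + 67 = 148; x' = 200.7 − 0.7·81 = 144.
The subsidy expands output by 144 − 102 = 42 past the efficient level; on those units the gap between marginal cost and willingness to pay runs from 0 up to 67.
DWL = ½ × 67 × 42 = 1407.

Deadweight loss = €1407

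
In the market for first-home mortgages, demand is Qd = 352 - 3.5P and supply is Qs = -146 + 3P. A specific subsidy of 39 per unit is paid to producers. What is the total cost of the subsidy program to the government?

Government cost = 5727

Pre-subsidy: 352 - 3.5P = -146 + 3P gives P* = 996/13, Q* = 1090/13.
With the subsidy, sellers receive Ps = Pb + 39 for each unit, where Pb is the price buyers pay.
Supply in terms of Pb becomes Qs = -146 + 3(Pb + 39) = -29 + 3Pb. Setting this equal to demand: 352 - 3.5Pb = -29 + 3Pb, so Pb = 762/13.
Sellers receive Ps = 762/13 + 39 = 1269/13; Q' = 352 − 3.5·(762/13) = 1909/13.
Government outlay = subsidy × quantity = 39 × 1909/13 = 5727.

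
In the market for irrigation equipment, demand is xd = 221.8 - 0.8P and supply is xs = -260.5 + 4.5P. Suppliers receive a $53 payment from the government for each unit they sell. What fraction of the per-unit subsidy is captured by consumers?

Consumer share = 45/53

Pre-subsidy: 221.8 - 0.8P = -260.5 + 4.5P gives P* = 91, x* = 149.
With the subsidy, sellers receive Ps = Pb + 53 for each unit, where Pb is the price buyers pay.
Supply in terms of Pb becomes xs = -260.5 + 4.5(Pb + 53) = -22 + 4.5Pb. Setting this equal to demand: 221.8 - 0.8Pb = -22 + 4.5Pb, so Pb = 46.
Sellers receive Ps = 46 + 53 = 99; x' = 221.8 − 0.8·46 = 185.
Buyers' price falls by P* − Pb = 91 − 46 = 45; sellers' price rises by Ps − P* = 99 − 91 = 8.
So consumers capture 45/53 = 45/53 of each unit of subsidy.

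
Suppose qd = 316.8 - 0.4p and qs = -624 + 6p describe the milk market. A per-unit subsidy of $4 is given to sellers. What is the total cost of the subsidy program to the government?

Government cost = $1038

Pre-subsidy: 316.8 - 0.4p = -624 + 6p gives p* = 147, q* = 258.
With the subsidy, sellers receive ps = pb + 4 for each unit, where pb is the price buyers pay.
Supply in terms of pb becomes qs = -624 + 6(pb + 4) = -600 + 6pb. Setting this equal to demand: 316.8 - 0.4pb = -600 + 6pb, so pb = 143.25.
Sellers receive ps = 143.25 + 4 = 147.25; q' = 316.8 − 0.4·143.25 = 259.5.
Government outlay = subsidy × quantity = 4 × 259.5 = 1038.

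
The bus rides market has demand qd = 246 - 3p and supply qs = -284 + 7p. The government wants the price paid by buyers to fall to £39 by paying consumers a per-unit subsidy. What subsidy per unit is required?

At a buyer price of 39, quantity demanded is 246 − 3·39 = 129.
Sellers supply 129 only when they receive ps with -284 + 7·ps = 129, i.e. ps = 59.
s = ps − pb = 59 − 39 = 20.

Required subsidy s = £20 per unit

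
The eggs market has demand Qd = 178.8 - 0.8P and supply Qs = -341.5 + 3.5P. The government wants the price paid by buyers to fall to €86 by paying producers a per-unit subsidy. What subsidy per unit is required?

Required subsidy s = €43 per unit

At a buyer price of 86, quantity demanded is 178.8 − 0.8·86 = 110.
Sellers supply 110 only when they receive Ps with -341.5 + 3.5·Ps = 110, i.e. Ps = 129.
s = Ps − Pb = 129 − 86 = 43.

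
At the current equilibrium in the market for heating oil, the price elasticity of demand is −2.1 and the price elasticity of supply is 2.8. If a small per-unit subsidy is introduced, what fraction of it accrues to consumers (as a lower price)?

Consumer share = 4/7

For a small subsidy around the equilibrium, the benefit split depends on the relative slopes, which at a point are proportional to the elasticities.
Buyer share = εs/(εs + |εd|) = 2.8/(2.8 + 2.1) = 4/7; seller share = |εd|/(εs + |εd|) = 3/7.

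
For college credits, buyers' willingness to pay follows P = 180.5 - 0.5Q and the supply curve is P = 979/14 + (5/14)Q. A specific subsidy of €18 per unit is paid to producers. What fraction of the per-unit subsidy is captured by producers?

Pre-subsidy: 180.5 - 0.5Q = 979/14 + (5/14)Q gives Q* = 129 and P* = 116.
With the subsidy, sellers receive Ps = Pb + 18 for each unit, where Pb is the price buyers pay.
On the curves, Pb = 180.5 - 0.5Q and Ps = 979/14 + (5/14)Q; the wedge Ps − Pb = 18 gives 979/14 + (5/14)Q − (180.5 - 0.5Q) = 18, so Q' = 150.
Then Pb = 180.5 − 0.5·150 = 105.5 and Ps = 979/14 + (5/14)·150 = 123.5.
Buyers' price falls by P* − Pb = 116 − 105.5 = 10.5; sellers' price rises by Ps − P* = 123.5 − 116 = 7.5.
So producers capture 7.5/18 = 5/12 of each unit of subsidy.

Producer share = 5/12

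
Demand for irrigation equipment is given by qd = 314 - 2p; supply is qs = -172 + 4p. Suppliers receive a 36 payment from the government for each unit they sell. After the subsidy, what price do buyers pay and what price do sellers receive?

Buyers pay 57; sellers receive 93

Pre-subsidy: 314 - 2p = -172 + 4p gives p* = 81, q* = 152.
With the subsidy, sellers receive ps = pb + 36 for each unit, where pb is the price buyers pay.
Supply in terms of pb becomes qs = -172 + 4(pb + 36) = -28 + 4pb. Setting this equal to demand: 314 - 2pb = -28 + 4pb, so pb = 57.
Sellers receive ps = 57 + 36 = 93; q' = 314 − 2·57 = 200.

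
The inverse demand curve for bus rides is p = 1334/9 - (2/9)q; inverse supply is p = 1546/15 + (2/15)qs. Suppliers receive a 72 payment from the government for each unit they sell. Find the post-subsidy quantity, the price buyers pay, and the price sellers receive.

q' = 329.5; buyers pay 75; sellers receive 147

Pre-subsidy: 1334/9 - (2/9)q = 1546/15 + (2/15)q gives q* = 127 and p* = 120.
With the subsidy, sellers receive ps = pb + 72 for each unit, where pb is the price buyers pay.
On the curves, pb = 1334/9 - (2/9)q and ps = 1546/15 + (2/15)q; the wedge ps − pb = 72 gives 1546/15 + (2/15)q − (1334/9 - (2/9)q) = 72, so q' = 329.5.
Then pb = 1334/9 − (2/9)·329.5 = 75 and ps = 1546/15 + (2/15)·329.5 = 147.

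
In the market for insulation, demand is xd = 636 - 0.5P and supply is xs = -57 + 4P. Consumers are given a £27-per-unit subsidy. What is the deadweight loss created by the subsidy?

Pre-subsidy: 636 - 0.5P = -57 + 4P gives P* = 154, x* = 559.
With the rebate, buyers effectively pay Pb = Ps − 27, where Ps is the price sellers receive.
Demand in terms of Ps becomes xd = 636 − 0.5(Ps − 27) = 649.5 - 0.5Ps. Setting this equal to supply: 649.5 - 0.5Ps = -57 + 4Ps, so Ps = 157.
Buyers pay Pb = 157 − 27 = 130; x' = -57 + 4·157 = 571.
The subsidy expands output by 571 − 559 = 12 past the efficient level; on those units the gap between marginal cost and willingness to pay runs from 0 up to 27.
DWL = ½ × 27 × 12 = 162.

Deadweight loss = £162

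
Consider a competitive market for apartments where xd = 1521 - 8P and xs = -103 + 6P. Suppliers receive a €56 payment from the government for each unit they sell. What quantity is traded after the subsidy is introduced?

Pre-subsidy: 1521 - 8P = -103 + 6P gives P* = 116, x* = 593.
With the subsidy, sellers receive Ps = Pb + 56 for each unit, where Pb is the price buyers pay.
Supply in terms of Pb becomes xs = -103 + 6(Pb + 56) = 233 + 6Pb. Setting this equal to demand: 1521 - 8Pb = 233 + 6Pb, so Pb = 92.
Sellers receive Ps = 92 + 56 = 148; x' = 1521 − 8·92 = 785.

x' = 785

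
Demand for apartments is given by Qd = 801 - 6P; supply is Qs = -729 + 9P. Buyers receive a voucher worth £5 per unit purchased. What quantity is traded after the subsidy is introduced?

Pre-subsidy: 801 - 6P = -729 + 9P gives P* = 102, Q* = 189.
With the rebate, buyers effectively pay Pb = Ps − 5, where Ps is the price sellers receive.
Demand in terms of Ps becomes Qd = 801 − 6(Ps − 5) = 831 - 6Ps. Setting this equal to supply: 831 - 6Ps = -729 + 9Ps, so Ps = 104.
Buyers pay Pb = 104 − 5 = 99; Q' = -729 + 9·104 = 207.

Q' = 207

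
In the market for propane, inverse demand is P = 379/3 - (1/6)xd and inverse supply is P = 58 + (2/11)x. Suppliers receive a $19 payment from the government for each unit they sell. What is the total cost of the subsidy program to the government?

Pre-subsidy: 379/3 - (1/6)x = 58 + (2/11)x gives x* = 4510/23 and P* = 2154/23.
With the subsidy, sellers receive Ps = Pb + 19 for each unit, where Pb is the price buyers pay.
On the curves, Pb = 379/3 - (1/6)x and Ps = 58 + (2/11)x; the wedge Ps − Pb = 19 gives 58 + (2/11)x − (379/3 - (1/6)x) = 19, so x' = 5764/23.
Then Pb = 379/3 − (1/6)·(5764/23) = 1945/23 and Ps = 58 + (2/11)·(5764/23) = 2382/23.
Government outlay = subsidy × quantity = 19 × 5764/23 = 109516/23.

Government cost = 109516/23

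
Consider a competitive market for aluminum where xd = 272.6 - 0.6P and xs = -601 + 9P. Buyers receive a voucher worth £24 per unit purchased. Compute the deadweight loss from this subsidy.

Deadweight loss = £162

Pre-subsidy: 272.6 - 0.6P = -601 + 9P gives P* = 91, x* = 218.
With the rebate, buyers effectively pay Pb = Ps − 24, where Ps is the price sellers receive.
Demand in terms of Ps becomes xd = 272.6 − 0.6(Ps − 24) = 287 - 0.6Ps. Setting this equal to supply: 287 - 0.6Ps = -601 + 9Ps, so Ps = 92.5.
Buyers pay Pb = 92.5 − 24 = 68.5; x' = -601 + 9·92.5 = 231.5.
The subsidy expands output by 231.5 − 218 = 13.5 past the efficient level; on those units the gap between marginal cost and willingness to pay runs from 0 up to 24.
DWL = ½ × 24 × 13.5 = 162.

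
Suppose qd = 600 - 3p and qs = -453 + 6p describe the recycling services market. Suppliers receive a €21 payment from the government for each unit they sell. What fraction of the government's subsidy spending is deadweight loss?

DWL / government spending = 7/97

Pre-subsidy: 600 - 3p = -453 + 6p gives p* = 117, q* = 249.
With the subsidy, sellers receive ps = pb + 21 for each unit, where pb is the price buyers pay.
Supply in terms of pb becomes qs = -453 + 6(pb + 21) = -327 + 6pb. Setting this equal to demand: 600 - 3pb = -327 + 6pb, so pb = 103.
Sellers receive ps = 103 + 21 = 124; q' = 600 − 3·103 = 291.
ΔCS = ½(249 + 291)(117 − 103) = 3780; ΔPS = ½(249 + 291)(124 − 117) = 1890.
Government spending = 21 × 291 = 6111.
DWL = ½ × 21 × (291 − 249) = 441; fraction = 441 / 6111 = 7/97.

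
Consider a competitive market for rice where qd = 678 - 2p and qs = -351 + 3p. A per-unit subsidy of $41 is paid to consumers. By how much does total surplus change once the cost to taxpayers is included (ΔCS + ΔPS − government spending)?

Pre-subsidy: 678 - 2p = -351 + 3p gives p* = 205.8, q* = 266.4.
With the rebate, buyers effectively pay pb = ps − 41, where ps is the price sellers receive.
Demand in terms of ps becomes qd = 678 − 2(ps − 41) = 760 - 2ps. Setting this equal to supply: 760 - 2ps = -351 + 3ps, so ps = 222.2.
Buyers pay pb = 222.2 − 41 = 181.2; q' = -351 + 3·222.2 = 315.6.
ΔCS = ½(266.4 + 315.6)(205.8 − 181.2) = 7158.6; ΔPS = ½(266.4 + 315.6)(222.2 − 205.8) = 4772.4.
Government spending = 41 × 315.6 = 12939.6.
Net change = 7158.6 + 4772.4 − 12939.6 = -1008.6. The loss equals the DWL triangle ½·41·49.2.

Net change in total surplus = -$1008.6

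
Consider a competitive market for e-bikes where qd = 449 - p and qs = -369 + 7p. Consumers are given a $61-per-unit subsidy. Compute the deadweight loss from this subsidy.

Pre-subsidy: 449 - p = -369 + 7p gives p* = 102.25, q* = 346.75.
With the rebate, buyers effectively pay pb = ps − 61, where ps is the price sellers receive.
Demand in terms of ps becomes qd = 449 − 1(ps − 61) = 510 - ps. Setting this equal to supply: 510 - ps = -369 + 7ps, so ps = 109.875.
Buyers pay pb = 109.875 − 61 = 48.875; q' = -369 + 7·109.875 = 400.125.
The subsidy expands output by 400.125 − 346.75 = 53.375 past the efficient level; on those units the gap between marginal cost and willingness to pay runs from 0 up to 61.
DWL = ½ × 61 × 53.375 = 1627.9375.

Deadweight loss = $1627.9375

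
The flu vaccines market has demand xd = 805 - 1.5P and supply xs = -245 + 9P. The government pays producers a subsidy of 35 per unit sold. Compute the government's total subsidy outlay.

Government cost = 24500

Pre-subsidy: 805 - 1.5P = -245 + 9P gives P* = 100, x* = 655.
With the subsidy, sellers receive Ps = Pb + 35 for each unit, where Pb is the price buyers pay.
Supply in terms of Pb becomes xs = -245 + 9(Pb + 35) = 70 + 9Pb. Setting this equal to demand: 805 - 1.5Pb = 70 + 9Pb, so Pb = 70.
Sellers receive Ps = 70 + 35 = 105; x' = 805 − 1.5·70 = 700.
Government outlay = subsidy × quantity = 35 × 700 = 24500.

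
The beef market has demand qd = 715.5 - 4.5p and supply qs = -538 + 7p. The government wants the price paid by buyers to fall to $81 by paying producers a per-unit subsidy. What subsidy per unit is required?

Required subsidy s = $46 per unit

At a buyer price of 81, quantity demanded is 715.5 − 4.5·81 = 351.
Sellers supply 351 only when they receive ps with -538 + 7·ps = 351, i.e. ps = 127.
s = ps − pb = 127 − 81 = 46.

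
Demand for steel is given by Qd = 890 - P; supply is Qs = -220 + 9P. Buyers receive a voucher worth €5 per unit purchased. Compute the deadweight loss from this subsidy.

Deadweight loss = €11.25

Pre-subsidy: 890 - P = -220 + 9P gives P* = 111, Q* = 779.
With the rebate, buyers effectively pay Pb = Ps − 5, where Ps is the price sellers receive.
Demand in terms of Ps becomes Qd = 890 − 1(Ps − 5) = 895 - Ps. Setting this equal to supply: 895 - Ps = -220 + 9Ps, so Ps = 111.5.
Buyers pay Pb = 111.5 − 5 = 106.5; Q' = -220 + 9·111.5 = 783.5.
The subsidy expands output by 783.5 − 779 = 4.5 past the efficient level; on those units the gap between marginal cost and willingness to pay runs from 0 up to 5.
DWL = ½ × 5 × 4.5 = 11.25.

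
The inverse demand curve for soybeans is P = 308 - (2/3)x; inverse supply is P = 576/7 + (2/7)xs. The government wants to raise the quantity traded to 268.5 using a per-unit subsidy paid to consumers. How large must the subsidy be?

At x = 268.5, from the demand curve buyers pay Pb = 308 − (2/3)·268.5 = 129; from the supply curve sellers need Ps = 576/7 + (2/7)·268.5 = 159.
The subsidy must fill the gap: s = Ps − Pb = 159 − 129 = 30.

Required subsidy s = 30 per unit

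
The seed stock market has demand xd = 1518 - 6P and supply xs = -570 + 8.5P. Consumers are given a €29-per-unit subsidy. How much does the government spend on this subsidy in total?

Government cost = €21924

Pre-subsidy: 1518 - 6P = -570 + 8.5P gives P* = 144, x* = 654.
With the rebate, buyers effectively pay Pb = Ps − 29, where Ps is the price sellers receive.
Demand in terms of Ps becomes xd = 1518 − 6(Ps − 29) = 1692 - 6Ps. Setting this equal to supply: 1692 - 6Ps = -570 + 8.5Ps, so Ps = 156.
Buyers pay Pb = 156 − 29 = 127; x' = -570 + 8.5·156 = 756.
Government outlay = subsidy × quantity = 29 × 756 = 21924.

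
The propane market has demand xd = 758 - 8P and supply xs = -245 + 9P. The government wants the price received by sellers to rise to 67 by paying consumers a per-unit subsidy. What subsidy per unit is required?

At a seller price of 67, quantity supplied is -245 + 9·67 = 358.
Buyers absorb 358 only when they pay Pb with 758 − 8·Pb = 358, i.e. Pb = 50.
s = Ps − Pb = 67 − 50 = 17.

Required subsidy s = 17 per unit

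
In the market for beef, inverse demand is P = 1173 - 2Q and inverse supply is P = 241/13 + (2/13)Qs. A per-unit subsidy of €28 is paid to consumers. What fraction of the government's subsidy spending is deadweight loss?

Pre-subsidy: 1173 - 2Q = 241/13 + (2/13)Q gives Q* = 536 and P* = 101.
With the rebate, buyers effectively pay Pb = Ps − 28, where Ps is the price sellers receive.
On the curves, Pb = 1173 - 2Q and Ps = 241/13 + (2/13)Q; the wedge Ps − Pb = 28 gives 241/13 + (2/13)Q − (1173 - 2Q) = 28, so Q' = 549.
Then Pb = 1173 − 2·549 = 75 and Ps = 241/13 + (2/13)·549 = 103.
ΔCS = ½(536 + 549)(101 − 75) = 14105; ΔPS = ½(536 + 549)(103 − 101) = 1085.
Government spending = 28 × 549 = 15372.
DWL = ½ × 28 × (549 − 536) = 182; fraction = 182 / 15372 = 13/1098.

DWL / government spending = 13/1098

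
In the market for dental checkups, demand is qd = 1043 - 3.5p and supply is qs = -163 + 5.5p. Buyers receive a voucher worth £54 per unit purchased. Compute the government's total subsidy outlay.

Pre-subsidy: 1043 - 3.5p = -163 + 5.5p gives p* = 134, q* = 574.
With the rebate, buyers effectively pay pb = ps − 54, where ps is the price sellers receive.
Demand in terms of ps becomes qd = 1043 − 3.5(ps − 54) = 1232 - 3.5ps. Setting this equal to supply: 1232 - 3.5ps = -163 + 5.5ps, so ps = 155.
Buyers pay pb = 155 − 54 = 101; q' = -163 + 5.5·155 = 689.5.
Government outlay = subsidy × quantity = 54 × 689.5 = 37233.

Government cost = £37233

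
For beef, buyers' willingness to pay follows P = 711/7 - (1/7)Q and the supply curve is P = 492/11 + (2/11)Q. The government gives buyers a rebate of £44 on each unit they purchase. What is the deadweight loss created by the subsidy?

Deadweight loss = £2981.44

Pre-subsidy: 711/7 - (1/7)Q = 492/11 + (2/11)Q gives Q* = 175.08 and P* = 76.56.
With the rebate, buyers effectively pay Pb = Ps − 44, where Ps is the price sellers receive.
On the curves, Pb = 711/7 - (1/7)Q and Ps = 492/11 + (2/11)Q; the wedge Ps − Pb = 44 gives 492/11 + (2/11)Q − (711/7 - (1/7)Q) = 44, so Q' = 310.6.
Then Pb = 711/7 − (1/7)·310.6 = 57.2 and Ps = 492/11 + (2/11)·310.6 = 101.2.
The subsidy expands output by 310.6 − 175.08 = 135.52 past the efficient level; on those units the gap between marginal cost and willingness to pay runs from 0 up to 44.
DWL = ½ × 44 × 135.52 = 2981.44.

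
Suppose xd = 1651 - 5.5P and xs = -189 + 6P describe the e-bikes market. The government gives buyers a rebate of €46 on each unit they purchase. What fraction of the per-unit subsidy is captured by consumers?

Pre-subsidy: 1651 - 5.5P = -189 + 6P gives P* = 160, x* = 771.
With the rebate, buyers effectively pay Pb = Ps − 46, where Ps is the price sellers receive.
Demand in terms of Ps becomes xd = 1651 − 5.5(Ps − 46) = 1904 - 5.5Ps. Setting this equal to supply: 1904 - 5.5Ps = -189 + 6Ps, so Ps = 182.
Buyers pay Pb = 182 − 46 = 136; x' = -189 + 6·182 = 903.
Buyers' price falls by P* − Pb = 160 − 136 = 24; sellers' price rises by Ps − P* = 182 − 160 = 22.
So consumers capture 24/46 = 12/23 of each unit of subsidy.

Consumer share = 12/23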